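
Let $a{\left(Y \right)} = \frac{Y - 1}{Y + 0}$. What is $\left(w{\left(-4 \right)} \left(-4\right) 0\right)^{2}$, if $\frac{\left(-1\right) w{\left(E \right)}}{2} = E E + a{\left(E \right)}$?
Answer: $0$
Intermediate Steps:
$a{\left(Y \right)} = \frac{-1 + Y}{Y}$
$w{\left(E \right)} = - 2 E^{2} - \frac{2 \left(-1 + E\right)}{E}$ ($w{\left(E \right)} = - 2 \left(E E + \frac{-1 + E}{E}\right) = - 2 \left(E^{2} + \frac{-1 + E}{E}\right) = - 2 E^{2} - \frac{2 \left(-1 + E\right)}{E}$)
$\left(w{\left(-4 \right)} \left(-4\right) 0\right)^{2} = \left(\left(-2 - 2 \left(-4\right)^{2} + \frac{2}{-4}\right) \left(-4\right) 0\right)^{2} = \left(\left(-2 - 32 + 2 \left(- \frac{1}{4}\right)\right) \left(-4\right) 0\right)^{2} = \left(\left(-2 - 32 - \frac{1}{2}\right) \left(-4\right) 0\right)^{2} = \left(\left(- \frac{69}{2}\right) \left(-4\right) 0\right)^{2} = \left(138 \cdot 0\right)^{2} = 0^{2} = 0$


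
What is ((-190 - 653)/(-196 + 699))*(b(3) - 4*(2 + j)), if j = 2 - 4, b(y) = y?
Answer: -2529/503 ≈ -5.0278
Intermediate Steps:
j = -2
((-190 - 653)/(-196 + 699))*(b(3) - 4*(2 + j)) = ((-190 - 653)/(-196 + 699))*(3 - 4*(2 - 2)) = (-843/503)*(3 - 4*0) = (-843*1/503)*(3 + 0) = -843/503*3 = -2529/503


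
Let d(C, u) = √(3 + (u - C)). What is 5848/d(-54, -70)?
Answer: -5848*I*√13/13 ≈ -1621.9*I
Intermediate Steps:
d(C, u) = √(3 + u - C)
5848/d(-54, -70) = 5848/(√(3 - 70 - 1*(-54))) = 5848/(√(3 - 70 + 54)) = 5848/(√(-13)) = 5848/((I*√13)) = 5848*(-I*√13/13) = -5848*I*√13/13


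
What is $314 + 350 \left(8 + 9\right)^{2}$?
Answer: $101464$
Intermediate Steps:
$314 + 350 \left(8 + 9\right)^{2} = 314 + 350 \cdot 17^{2} = 314 + 350 \cdot 289 = 314 + 101150 = 101464$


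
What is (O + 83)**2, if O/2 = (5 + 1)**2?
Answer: 24025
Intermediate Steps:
O = 72 (O = 2*(5 + 1)**2 = 2*6**2 = 2*36 = 72)
(O + 83)**2 = (72 + 83)**2 = 155**2 = 24025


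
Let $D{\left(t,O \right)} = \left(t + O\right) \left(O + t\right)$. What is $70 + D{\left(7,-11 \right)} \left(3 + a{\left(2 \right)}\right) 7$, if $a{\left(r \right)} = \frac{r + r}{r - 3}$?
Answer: $-42$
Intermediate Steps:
$a{\left(r \right)} = \frac{2 r}{-3 + r}$
$D{\left(t,O \right)} = \left(O + t\right)^{2}$ ($D{\left(t,O \right)} = \left(O + t\right) \left(O + t\right) = \left(O + t\right)^{2}$)
$70 + D{\left(7,-11 \right)} \left(3 + a{\left(2 \right)}\right) 7 = 70 + \left(-11 + 7\right)^{2} \left(3 + 2 \cdot 2 \frac{1}{-3 + 2}\right) 7 = 70 + \left(-4\right)^{2} \left(3 + 2 \cdot 2 \frac{1}{-1}\right) 7 = 70 + 16 \left(3 + 2 \cdot 2 \left(-1\right)\right) 7 = 70 + 16 \left(3 - 4\right) 7 = 70 + 16 \left(\left(-1\right) 7\right) = 70 + 16 \left(-7\right) = 70 - 112 = -42$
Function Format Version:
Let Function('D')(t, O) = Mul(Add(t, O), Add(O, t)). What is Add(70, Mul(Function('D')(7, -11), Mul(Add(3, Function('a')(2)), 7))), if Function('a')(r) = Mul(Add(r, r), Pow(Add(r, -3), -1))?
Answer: -42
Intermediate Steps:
Function('a')(r) = Mul(2, r, Pow(Add(-3, r), -1)) (Function('a')(r) = Mul(Mul(2, r), Pow(Add(-3, r), -1)) = Mul(2, r, Pow(Add(-3, r), -1)))
Function('D')(t, O) = Pow(Add(O, t), 2) (Function('D')(t, O) = Mul(Add(O, t), Add(O, t)) = Pow(Add(O, t), 2))
Add(70, Mul(Function('D')(7, -11), Mul(Add(3, Function('a')(2)), 7))) = Add(70, Mul(Pow(Add(-11, 7), 2), Mul(Add(3, Mul(2, 2, Pow(Add(-3, 2), -1))), 7))) = Add(70, Mul(Pow(-4, 2), Mul(Add(3, Mul(2, 2, Pow(-1, -1))), 7))) = Add(70, Mul(16, Mul(Add(3, Mul(2, 2, -1)), 7))) = Add(70, Mul(16, Mul(Add(3, -4), 7))) = Add(70, Mul(16, Mul(-1, 7))) = Add(70, Mul(16, -7)) = Add(70, -112) = -42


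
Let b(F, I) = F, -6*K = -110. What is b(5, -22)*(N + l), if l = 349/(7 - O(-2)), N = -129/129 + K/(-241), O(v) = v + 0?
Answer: 408875/2169 ≈ 188.51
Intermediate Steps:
K = 55/3 (K = -⅙*(-110) = 55/3 ≈ 18.333)
O(v) = v
N = -778/723 (N = -129/129 + (55/3)/(-241) = -129*1/129 + (55/3)*(-1/241) = -1 - 55/723 = -778/723 ≈ -1.0761)
l = 349/9 (l = 349/(7 - 1*(-2)) = 349/(7 + 2) = 349/9 ≈ 38.778)
b(5, -22)*(N + l) = 5*(-778/723 + 349/9) = 5*(81775/2169) = 408875/2169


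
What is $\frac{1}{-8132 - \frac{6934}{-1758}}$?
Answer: $- \frac{879}{7144561} \approx -0.00012303$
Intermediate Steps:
$\frac{1}{-8132 - \frac{6934}{-1758}} = \frac{1}{-8132 - - \frac{3467}{879}} = \frac{1}{-8132 + \frac{3467}{879}} = \frac{1}{- \frac{7144561}{879}} = - \frac{879}{7144561}$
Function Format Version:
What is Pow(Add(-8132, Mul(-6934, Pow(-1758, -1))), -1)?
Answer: Rational(-879, 7144561) ≈ -0.00012303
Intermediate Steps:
Pow(Add(-8132, Mul(-6934, Pow(-1758, -1))), -1) = Pow(Add(-8132, Mul(-6934, Rational(-1, 1758))), -1) = Pow(Add(-8132, Rational(3467, 879)), -1) = Pow(Rational(-7144561, 879), -1) = Rational(-879, 7144561)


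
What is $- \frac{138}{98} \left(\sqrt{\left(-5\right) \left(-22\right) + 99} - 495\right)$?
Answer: $\frac{34155}{49} - \frac{69 \sqrt{209}}{49} \approx 676.68$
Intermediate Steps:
$- \frac{138}{98} \left(\sqrt{\left(-5\right) \left(-22\right) + 99} - 495\right) = \left(-138\right) \frac{1}{98} \left(\sqrt{110 + 99} - 495\right) = - \frac{69 \left(\sqrt{209} - 495\right)}{49} = - \frac{69 \left(-495 + \sqrt{209}\right)}{49} = \frac{34155}{49} - \frac{69 \sqrt{209}}{49}$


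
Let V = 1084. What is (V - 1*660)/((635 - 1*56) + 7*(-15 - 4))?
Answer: 212/223 ≈ 0.95067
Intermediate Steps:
(V - 1*660)/((635 - 1*56) + 7*(-15 - 4)) = (1084 - 1*660)/((635 - 1*56) + 7*(-15 - 4)) = (1084 - 660)/((635 - 56) + 7*(-19)) = 424/(579 - 133) = 424/446 = 424*(1/446) = 212/223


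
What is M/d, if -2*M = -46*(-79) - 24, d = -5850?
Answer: 361/1170 ≈ 0.30855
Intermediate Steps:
M = -1805 (M = -(-46*(-79) - 24)/2 = -(3634 - 24)/2 = -½*3610 = -1805)
M/d = -1805/(-5850) = -1805*(-1/5850) = 361/1170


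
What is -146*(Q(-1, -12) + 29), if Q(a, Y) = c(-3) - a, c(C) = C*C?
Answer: -5694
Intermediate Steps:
c(C) = C²
Q(a, Y) = 9 - a (Q(a, Y) = (-3)² - a = 9 - a)
-146*(Q(-1, -12) + 29) = -146*((9 - 1*(-1)) + 29) = -146*((9 + 1) + 29) = -146*(10 + 29) = -146*39 = -5694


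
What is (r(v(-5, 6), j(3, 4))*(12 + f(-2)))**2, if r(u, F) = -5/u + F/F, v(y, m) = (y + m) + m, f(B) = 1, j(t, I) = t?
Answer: 676/49 ≈ 13.796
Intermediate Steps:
v(y, m) = y + 2*m (v(y, m) = (m + y) + m = y + 2*m)
r(u, F) = 1 - 5/u (r(u, F) = -5/u + 1 = 1 - 5/u)
(r(v(-5, 6), j(3, 4))*(12 + f(-2)))**2 = (((-5 + (-5 + 2*6))/(-5 + 2*6))*(12 + 1))**2 = (((-5 + (-5 + 12))/(-5 + 12))*13)**2 = (((-5 + 7)/7)*13)**2 = (((1/7)*2)*13)**2 = ((2/7)*13)**2 = (26/7)**2 = 676/49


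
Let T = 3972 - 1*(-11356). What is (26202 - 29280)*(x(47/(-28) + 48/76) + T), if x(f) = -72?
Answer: -46957968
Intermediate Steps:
T = 15328 (T = 3972 + 11356 = 15328)
(26202 - 29280)*(x(47/(-28) + 48/76) + T) = (26202 - 29280)*(-72 + 15328) = -3078*15256 = -46957968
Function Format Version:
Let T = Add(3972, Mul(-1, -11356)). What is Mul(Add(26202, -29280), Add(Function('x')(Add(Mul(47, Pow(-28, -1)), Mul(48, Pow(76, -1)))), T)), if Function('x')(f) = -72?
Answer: -46957968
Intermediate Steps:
T = 15328 (T = Add(3972, 11356) = 15328)
Mul(Add(26202, -29280), Add(Function('x')(Add(Mul(47, Pow(-28, -1)), Mul(48, Pow(76, -1)))), T)) = Mul(Add(26202, -29280), Add(-72, 15328)) = Mul(-3078, 15256) = -46957968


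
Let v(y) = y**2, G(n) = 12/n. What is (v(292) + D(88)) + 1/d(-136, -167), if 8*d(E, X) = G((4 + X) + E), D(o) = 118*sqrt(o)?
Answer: 255194/3 + 236*sqrt(22) ≈ 86172.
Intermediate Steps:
d(E, X) = 3/(2*(4 + E + X)) (d(E, X) = (12/((4 + X) + E))/8 = (12/(4 + E + X))/8 = 3/(2*(4 + E + X)))
(v(292) + D(88)) + 1/d(-136, -167) = (292**2 + 118*sqrt(88)) + 1/(3/(2*(4 - 136 - 167))) = (85264 + 118*(2*sqrt(22))) + 1/((3/2)/(-299)) = (85264 + 236*sqrt(22)) + 1/((3/2)*(-1/299)) = (85264 + 236*sqrt(22)) + 1/(-3/598) = (85264 + 236*sqrt(22)) - 598/3 = 255194/3 + 236*sqrt(22)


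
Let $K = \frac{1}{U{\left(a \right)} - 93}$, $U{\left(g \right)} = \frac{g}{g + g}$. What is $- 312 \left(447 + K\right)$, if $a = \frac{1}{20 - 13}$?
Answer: $- \frac{25800216}{185} \approx -1.3946 \cdot 10^{5}$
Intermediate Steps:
$a = \frac{1}{7} \approx 0.14286$
$U{\left(g \right)} = \frac{1}{2}$ ($U{\left(g \right)} = \frac{g}{2 g} = g \frac{1}{2 g} = \frac{1}{2}$)
$K = - \frac{2}{185}$ ($K = \frac{1}{\frac{1}{2} - 93} = \frac{1}{- \frac{185}{2}} = - \frac{2}{185} \approx -0.010811$)
$- 312 \left(447 + K\right) = - 312 \left(447 - \frac{2}{185}\right) = \left(-312\right) \frac{82693}{185} = - \frac{25800216}{185}$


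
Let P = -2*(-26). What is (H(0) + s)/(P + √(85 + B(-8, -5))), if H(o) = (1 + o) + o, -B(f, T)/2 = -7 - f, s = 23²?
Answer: 27560/2621 - 530*√83/2621 ≈ 8.6728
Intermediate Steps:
s = 529
B(f, T) = 14 + 2*f (B(f, T) = -2*(-7 - f) = 14 + 2*f)
P = 52
H(o) = 1 + 2*o
(H(0) + s)/(P + √(85 + B(-8, -5))) = ((1 + 2*0) + 529)/(52 + √(85 + (14 + 2*(-8)))) = ((1 + 0) + 529)/(52 + √(85 + (14 - 16))) = (1 + 529)/(52 + √(85 - 2)) = 530/(52 + √83)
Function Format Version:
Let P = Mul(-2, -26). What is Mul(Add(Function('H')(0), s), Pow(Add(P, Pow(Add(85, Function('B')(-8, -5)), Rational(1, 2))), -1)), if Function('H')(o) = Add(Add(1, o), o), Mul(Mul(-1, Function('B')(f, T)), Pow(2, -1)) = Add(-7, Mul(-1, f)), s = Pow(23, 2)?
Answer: Add(Rational(27560, 2621), Mul(Rational(-530, 2621), Pow(83, Rational(1, 2)))) ≈ 8.6728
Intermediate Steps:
s = 529
Function('B')(f, T) = Add(14, Mul(2, f)) (Function('B')(f, T) = Mul(-2, Add(-7, Mul(-1, f))) = Add(14, Mul(2, f)))
P = 52
Function('H')(o) = Add(1, Mul(2, o))
Mul(Add(Function('H')(0), s), Pow(Add(P, Pow(Add(85, Function('B')(-8, -5)), Rational(1, 2))), -1)) = Mul(Add(Add(1, Mul(2, 0)), 529), Pow(Add(52, Pow(Add(85, Add(14, Mul(2, -8))), Rational(1, 2))), -1)) = Mul(Add(Add(1, 0), 529), Pow(Add(52, Pow(Add(85, Add(14, -16)), Rational(1, 2))), -1)) = Mul(Add(1, 529), Pow(Add(52, Pow(Add(85, -2), Rational(1, 2))), -1)) = Mul(530, Pow(Add(52, Pow(83, Rational(1, 2))), -1))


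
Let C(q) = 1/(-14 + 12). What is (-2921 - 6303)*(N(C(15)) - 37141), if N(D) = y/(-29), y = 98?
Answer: 9935972888/29 ≈ 3.4262e+8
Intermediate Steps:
C(q) = -½ (C(q) = 1/(-2) = -½)
N(D) = -98/29 (N(D) = 98/(-29) = 98*(-1/29) = -98/29)
(-2921 - 6303)*(N(C(15)) - 37141) = (-2921 - 6303)*(-98/29 - 37141) = -9224*(-1077187/29) = 9935972888/29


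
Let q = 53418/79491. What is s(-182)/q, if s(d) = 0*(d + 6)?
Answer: 0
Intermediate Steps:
q = 17806/26497 (q = 53418*(1/79491) = 17806/26497 ≈ 0.67200)
s(d) = 0 (s(d) = 0*(6 + d) = 0)
s(-182)/q = 0/(17806/26497) = 0*(26497/17806) = 0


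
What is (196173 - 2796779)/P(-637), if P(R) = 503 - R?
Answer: -68437/30 ≈ -2281.2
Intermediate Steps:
(196173 - 2796779)/P(-637) = (196173 - 2796779)/(503 - 1*(-637)) = -2600606/(503 + 637) = -2600606/1140 = -2600606*1/1140 = -68437/30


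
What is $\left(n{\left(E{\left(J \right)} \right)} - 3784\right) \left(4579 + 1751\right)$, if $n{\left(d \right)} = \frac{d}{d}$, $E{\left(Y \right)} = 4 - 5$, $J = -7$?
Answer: $-23946390$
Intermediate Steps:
$E{\left(Y \right)} = -1$ ($E{\left(Y \right)} = 4 - 5 = -1$)
$n{\left(d \right)} = 1$
$\left(n{\left(E{\left(J \right)} \right)} - 3784\right) \left(4579 + 1751\right) = \left(1 - 3784\right) \left(4579 + 1751\right) = \left(-3783\right) 6330 = -23946390$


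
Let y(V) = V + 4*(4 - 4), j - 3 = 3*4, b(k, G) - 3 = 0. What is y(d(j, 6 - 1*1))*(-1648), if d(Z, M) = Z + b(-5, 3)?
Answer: -29664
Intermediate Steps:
b(k, G) = 3 (b(k, G) = 3 + 0 = 3)
j = 15 (j = 3 + 3*4 = 3 + 12 = 15)
d(Z, M) = 3 + Z (d(Z, M) = Z + 3 = 3 + Z)
y(V) = V (y(V) = V + 4*0 = V + 0 = V)
y(d(j, 6 - 1*1))*(-1648) = (3 + 15)*(-1648) = 18*(-1648) = -29664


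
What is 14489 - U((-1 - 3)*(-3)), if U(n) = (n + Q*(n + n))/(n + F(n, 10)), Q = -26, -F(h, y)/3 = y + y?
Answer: 57905/4 ≈ 14476.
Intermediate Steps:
F(h, y) = -6*y (F(h, y) = -3*(y + y) = -6*y)
U(n) = -51*n/(-60 + n) (U(n) = (n - 26*(n + n))/(n - 6*10) = (n - 52*n)/(n - 60) = (n - 52*n)/(-60 + n) = (-51*n)/(-60 + n) = -51*n/(-60 + n))
14489 - U((-1 - 3)*(-3)) = 14489 - (-51)*(-1 - 3)*(-3)/(-60 + (-1 - 3)*(-3)) = 14489 - (-51)*(-4*(-3))/(-60 - 4*(-3)) = 14489 - (-51)*12/(-60 + 12) = 14489 - (-51)*12/(-48) = 14489 - (-51)*12*(-1)/48 = 14489 - 1*51/4 = 14489 - 51/4 = 57905/4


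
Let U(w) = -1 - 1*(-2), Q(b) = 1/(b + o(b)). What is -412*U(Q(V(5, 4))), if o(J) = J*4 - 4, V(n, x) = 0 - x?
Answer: -412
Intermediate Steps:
V(n, x) = -x
o(J) = -4 + 4*J (o(J) = 4*J - 4 = -4 + 4*J)
Q(b) = 1/(-4 + 5*b) (Q(b) = 1/(b + (-4 + 4*b)) = 1/(-4 + 5*b))
U(w) = 1 (U(w) = -1 + 2 = 1)
-412*U(Q(V(5, 4))) = -412*1 = -412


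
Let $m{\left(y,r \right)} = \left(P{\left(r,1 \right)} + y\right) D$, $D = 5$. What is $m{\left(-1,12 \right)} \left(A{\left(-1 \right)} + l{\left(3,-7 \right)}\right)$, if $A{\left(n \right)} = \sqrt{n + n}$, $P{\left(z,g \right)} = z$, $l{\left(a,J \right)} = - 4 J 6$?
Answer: $9240 + 55 i \sqrt{2} \approx 9240.0 + 77.782 i$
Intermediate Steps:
$l{\left(a,J \right)} = - 24 J$
$m{\left(y,r \right)} = 5 r + 5 y$ ($m{\left(y,r \right)} = \left(r + y\right) 5 = 5 r + 5 y$)
$A{\left(n \right)} = \sqrt{2} \sqrt{n}$ ($A{\left(n \right)} = \sqrt{2 n} = \sqrt{2} \sqrt{n}$)
$m{\left(-1,12 \right)} \left(A{\left(-1 \right)} + l{\left(3,-7 \right)}\right) = \left(5 \cdot 12 + 5 \left(-1\right)\right) \left(\sqrt{2} \sqrt{-1} - -168\right) = \left(60 - 5\right) \left(\sqrt{2} i + 168\right) = 55 \left(i \sqrt{2} + 168\right) = 55 \left(168 + i \sqrt{2}\right) = 9240 + 55 i \sqrt{2}$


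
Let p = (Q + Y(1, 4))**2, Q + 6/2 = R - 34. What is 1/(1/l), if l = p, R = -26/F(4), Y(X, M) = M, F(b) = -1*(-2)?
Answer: 2116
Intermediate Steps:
F(b) = 2
R = -13 (R = -26/2 = -26*1/2 = -13)
Q = -50 (Q = -3 + (-13 - 34) = -3 - 47 = -50)
p = 2116 (p = (-50 + 4)**2 = (-46)**2 = 2116)
l = 2116
1/(1/l) = 1/(1/2116) = 2116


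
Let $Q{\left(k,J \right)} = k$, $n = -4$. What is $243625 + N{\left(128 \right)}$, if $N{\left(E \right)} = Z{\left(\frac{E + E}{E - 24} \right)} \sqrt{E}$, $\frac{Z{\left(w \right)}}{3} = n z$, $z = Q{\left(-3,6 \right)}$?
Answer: $243625 + 288 \sqrt{2} \approx 2.4403 \cdot 10^{5}$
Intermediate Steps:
$z = -3$
$Z{\left(w \right)} = 36$ ($Z{\left(w \right)} = 3 \left(\left(-4\right) \left(-3\right)\right) = 3 \cdot 12 = 36$)
$N{\left(E \right)} = 36 \sqrt{E}$
$243625 + N{\left(128 \right)} = 243625 + 36 \sqrt{128} = 243625 + 36 \cdot 8 \sqrt{2} = 243625 + 288 \sqrt{2}$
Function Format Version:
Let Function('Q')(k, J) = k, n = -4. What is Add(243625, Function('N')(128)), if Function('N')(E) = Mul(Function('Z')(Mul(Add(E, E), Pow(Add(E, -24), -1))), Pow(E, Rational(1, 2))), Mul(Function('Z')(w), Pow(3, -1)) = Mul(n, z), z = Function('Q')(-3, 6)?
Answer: Add(243625, Mul(288, Pow(2, Rational(1, 2)))) ≈ 2.4403e+5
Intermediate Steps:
z = -3
Function('Z')(w) = 36 (Function('Z')(w) = Mul(3, Mul(-4, -3)) = Mul(3, 12) = 36)
Function('N')(E) = Mul(36, Pow(E, Rational(1, 2)))
Add(243625, Function('N')(128)) = Add(243625, Mul(36, Pow(128, Rational(1, 2)))) = Add(243625, Mul(36, Mul(8, Pow(2, Rational(1, 2))))) = Add(243625, Mul(288, Pow(2, Rational(1, 2))))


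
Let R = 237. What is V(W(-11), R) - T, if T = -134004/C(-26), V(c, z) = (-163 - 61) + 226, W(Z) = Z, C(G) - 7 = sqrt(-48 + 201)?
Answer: -18035/2 + 7731*sqrt(17)/2 ≈ 6920.4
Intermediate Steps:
C(G) = 7 + 3*sqrt(17) (C(G) = 7 + sqrt(-48 + 201) = 7 + sqrt(153) = 7 + 3*sqrt(17))
V(c, z) = 2 (V(c, z) = -224 + 226 = 2)
T = -134004/(7 + 3*sqrt(17)) ≈ -6918.4
V(W(-11), R) - T = 2 - (18039/2 - 7731*sqrt(17)/2) = 2 + (-18039/2 + 7731*sqrt(17)/2) = -18035/2 + 7731*sqrt(17)/2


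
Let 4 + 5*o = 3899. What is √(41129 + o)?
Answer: 2*√10477 ≈ 204.71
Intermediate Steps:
o = 779 (o = -⅘ + (⅕)*3899 = -⅘ + 3899/5 = 779)
√(41129 + o) = √(41129 + 779) = √41908 = 2*√10477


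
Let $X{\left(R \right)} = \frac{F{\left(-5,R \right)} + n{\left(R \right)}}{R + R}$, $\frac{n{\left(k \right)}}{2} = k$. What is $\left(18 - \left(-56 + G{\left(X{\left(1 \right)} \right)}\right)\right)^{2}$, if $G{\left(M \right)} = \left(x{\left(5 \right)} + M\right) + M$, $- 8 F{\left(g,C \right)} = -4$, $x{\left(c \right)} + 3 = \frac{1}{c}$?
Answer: $\frac{552049}{100} \approx 5520.5$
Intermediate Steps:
$x{\left(c \right)} = -3 + \frac{1}{c}$
$F{\left(g,C \right)} = \frac{1}{2}$ ($F{\left(g,C \right)} = \left(- \frac{1}{8}\right) \left(-4\right) = \frac{1}{2}$)
$n{\left(k \right)} = 2 k$
$X{\left(R \right)} = \frac{\frac{1}{2} + 2 R}{2 R}$ ($X{\left(R \right)} = \frac{\frac{1}{2} + 2 R}{R + R} = \frac{\frac{1}{2} + 2 R}{2 R}$)
$G{\left(M \right)} = - \frac{14}{5} + 2 M$ ($G{\left(M \right)} = \left(\left(-3 + \frac{1}{5}\right) + M\right) + M = \left(- \frac{14}{5} + M\right) + M = - \frac{14}{5} + 2 M$)
$\left(18 - \left(-56 + G{\left(X{\left(1 \right)} \right)}\right)\right)^{2} = \left(18 + \left(56 - \left(- \frac{14}{5} + 2 \frac{\frac{1}{4} + 1}{1}\right)\right)\right)^{2} = \left(18 + \left(56 - \left(- \frac{14}{5} + 2 \cdot 1 \cdot \frac{5}{4}\right)\right)\right)^{2} = \left(18 + \left(56 - \left(- \frac{14}{5} + 2 \cdot \frac{5}{4}\right)\right)\right)^{2} = \left(18 + \left(56 - \left(- \frac{14}{5} + \frac{5}{2}\right)\right)\right)^{2} = \left(18 + \left(56 - - \frac{3}{10}\right)\right)^{2} = \left(18 + \left(56 + \frac{3}{10}\right)\right)^{2} = \left(18 + \frac{563}{10}\right)^{2} = \left(\frac{743}{10}\right)^{2} = \frac{552049}{100}$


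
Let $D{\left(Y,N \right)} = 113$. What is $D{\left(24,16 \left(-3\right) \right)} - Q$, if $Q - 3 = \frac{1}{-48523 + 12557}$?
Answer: $\frac{3956261}{35966} \approx 110.0$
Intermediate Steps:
$Q = \frac{107897}{35966}$ ($Q = 3 + \frac{1}{-48523 + 12557} = 3 + \frac{1}{-35966} = 3 - \frac{1}{35966} = \frac{107897}{35966} \approx 3.0$)
$D{\left(24,16 \left(-3\right) \right)} - Q = 113 - \frac{107897}{35966} = \frac{3956261}{35966}$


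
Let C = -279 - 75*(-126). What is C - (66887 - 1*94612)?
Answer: 36896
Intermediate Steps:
C = 9171 (C = -279 + 9450 = 9171)
C - (66887 - 1*94612) = 9171 - (66887 - 1*94612) = 9171 - (66887 - 94612) = 9171 - 1*(-27725) = 9171 + 27725 = 36896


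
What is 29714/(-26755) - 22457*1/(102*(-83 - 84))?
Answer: 5569927/26808510 ≈ 0.20777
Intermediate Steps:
29714/(-26755) - 22457*1/(102*(-83 - 84)) = 29714*(-1/26755) - 22457/((-167*102)) = -29714/26755 - 22457/(-17034) = -29714/26755 - 22457*(-1/17034) = -29714/26755 + 1321/1002 = 5569927/26808510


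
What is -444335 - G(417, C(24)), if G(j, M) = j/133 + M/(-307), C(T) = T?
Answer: -18142767212/40831 ≈ -4.4434e+5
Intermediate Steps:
G(j, M) = -M/307 + j/133 (G(j, M) = j*(1/133) + M*(-1/307) = j/133 - M/307 = -M/307 + j/133)
-444335 - G(417, C(24)) = -444335 - (-1/307*24 + (1/133)*417) = -444335 - (-24/307 + 417/133) = -444335 - 1*124827/40831 = -444335 - 124827/40831 = -18142767212/40831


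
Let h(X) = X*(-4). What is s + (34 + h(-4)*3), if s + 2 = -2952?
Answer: -2872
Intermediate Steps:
h(X) = -4*X
s = -2954 (s = -2 - 2952 = -2954)
s + (34 + h(-4)*3) = -2954 + (34 - 4*(-4)*3) = -2954 + (34 + 16*3) = -2954 + (34 + 48) = -2954 + 82 = -2872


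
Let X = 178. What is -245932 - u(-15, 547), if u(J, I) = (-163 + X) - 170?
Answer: -245777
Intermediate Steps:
u(J, I) = -155 (u(J, I) = (-163 + 178) - 170 = 15 - 170 = -155)
-245932 - u(-15, 547) = -245932 - 1*(-155) = -245932 + 155 = -245777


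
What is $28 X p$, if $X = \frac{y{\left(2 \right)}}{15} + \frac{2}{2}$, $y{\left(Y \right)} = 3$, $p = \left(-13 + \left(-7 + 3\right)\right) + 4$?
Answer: $- \frac{2184}{5} \approx -436.8$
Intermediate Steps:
$p = -13$ ($p = \left(-13 - 4\right) + 4 = -17 + 4 = -13$)
$X = \frac{6}{5}$ ($X = \frac{3}{15} + \frac{2}{2} = 3 \cdot \frac{1}{15} + 2 \cdot \frac{1}{2} = \frac{1}{5} + 1 = \frac{6}{5} \approx 1.2$)
$28 X p = 28 \cdot \frac{6}{5} \left(-13\right) = \frac{168}{5} \left(-13\right) = - \frac{2184}{5}$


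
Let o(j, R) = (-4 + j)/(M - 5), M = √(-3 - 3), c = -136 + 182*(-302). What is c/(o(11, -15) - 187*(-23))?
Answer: -244820320/19105187 - 38570*I*√6/57315561 ≈ -12.814 - 0.0016484*I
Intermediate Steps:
c = -55100 (c = -136 - 54964 = -55100)
M = I*√6 (M = √(-6) = I*√6 ≈ 2.4495*I)
o(j, R) = (-4 + j)/(-5 + I*√6) (o(j, R) = (-4 + j)/(I*√6 - 5) = (-4 + j)/(-5 + I*√6))
c/(o(11, -15) - 187*(-23)) = -55100/(-(-4 + 11)/(5 - I*√6) - 187*(-23)) = -55100/(-1*7/(5 - I*√6) + 4301) = -55100/(-7/(5 - I*√6) + 4301) = -55100/(4301 - 7/(5 - I*√6))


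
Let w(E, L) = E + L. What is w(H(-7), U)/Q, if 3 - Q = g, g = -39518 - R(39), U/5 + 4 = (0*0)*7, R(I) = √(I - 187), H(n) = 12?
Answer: -316168/1561909589 + 16*I*√37/1561909589 ≈ -0.00020242 + 6.2311e-8*I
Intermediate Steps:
R(I) = √(-187 + I)
U = -20 (U = -20 + 5*((0*0)*7) = -20 + 5*(0*7) = -20 + 5*0 = -20 + 0 = -20)
g = -39518 - 2*I*√37 (g = -39518 - √(-187 + 39) = -39518 - √(-148) = -39518 - 2*I*√37 ≈ -39518.0 - 12.166*I)
Q = 39521 + 2*I*√37 (Q = 3 - (-39518 - 2*I*√37) = 3 + (39518 + 2*I*√37) = 39521 + 2*I*√37 ≈ 39521.0 + 12.166*I)
w(H(-7), U)/Q = (12 - 20)/(39521 + 2*I*√37) = -8/(39521 + 2*I*√37)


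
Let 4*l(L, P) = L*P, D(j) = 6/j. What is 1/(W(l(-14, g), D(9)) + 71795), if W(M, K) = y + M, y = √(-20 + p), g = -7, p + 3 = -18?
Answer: 287278/20632162485 - 4*I*√41/20632162485 ≈ 1.3924e-5 - 1.2414e-9*I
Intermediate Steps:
p = -21 (p = -3 - 18 = -21)
y = I*√41 (y = √(-20 - 21) = √(-41) = I*√41 ≈ 6.4031*I)
l(L, P) = L*P/4 (l(L, P) = (L*P)/4 = L*P/4)
W(M, K) = M + I*√41 (W(M, K) = I*√41 + M = M + I*√41)
1/(W(l(-14, g), D(9)) + 71795) = 1/(((¼)*(-14)*(-7) + I*√41) + 71795) = 1/((49/2 + I*√41) + 71795) = 1/(143639/2 + I*√41)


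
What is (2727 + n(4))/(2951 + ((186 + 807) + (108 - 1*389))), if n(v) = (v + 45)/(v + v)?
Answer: 21865/29304 ≈ 0.74614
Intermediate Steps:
n(v) = (45 + v)/(2*v) (n(v) = (45 + v)/((2*v)) = (45 + v)*(1/(2*v)) = (45 + v)/(2*v))
(2727 + n(4))/(2951 + ((186 + 807) + (108 - 1*389))) = (2727 + (1/2)*(45 + 4)/4)/(2951 + ((186 + 807) + (108 - 1*389))) = (2727 + (1/2)*(1/4)*49)/(2951 + (993 + (108 - 389))) = (2727 + 49/8)/(2951 + (993 - 281)) = 21865/(8*(2951 + 712)) = (21865/8)/3663 = (21865/8)*(1/3663) = 21865/29304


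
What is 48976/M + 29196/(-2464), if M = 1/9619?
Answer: 290197681405/616 ≈ 4.7110e+8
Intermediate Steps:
M = 1/9619 ≈ 0.00010396
48976/M + 29196/(-2464) = 48976/(1/9619) + 29196/(-2464) = 48976*9619 + 29196*(-1/2464) = 471100144 - 7299/616 = 290197681405/616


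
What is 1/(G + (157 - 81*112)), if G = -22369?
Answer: -1/31284 ≈ -3.1965e-5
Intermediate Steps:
1/(G + (157 - 81*112)) = 1/(-22369 + (157 - 81*112)) = 1/(-22369 + (157 - 9072)) = 1/(-22369 - 8915) = 1/(-31284) = -1/31284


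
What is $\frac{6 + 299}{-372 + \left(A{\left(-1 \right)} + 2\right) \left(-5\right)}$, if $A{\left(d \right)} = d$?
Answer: $- \frac{305}{377} \approx -0.80902$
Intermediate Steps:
$\frac{6 + 299}{-372 + \left(A{\left(-1 \right)} + 2\right) \left(-5\right)} = \frac{6 + 299}{-372 + \left(-1 + 2\right) \left(-5\right)} = \frac{305}{-372 + 1 \left(-5\right)} = \frac{305}{-372 - 5} = \frac{305}{-377} = 305 \left(- \frac{1}{377}\right) = - \frac{305}{377}$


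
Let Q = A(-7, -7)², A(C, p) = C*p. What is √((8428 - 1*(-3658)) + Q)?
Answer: √14487 ≈ 120.36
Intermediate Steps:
Q = 2401 (Q = (-7*(-7))² = 49² = 2401)
√((8428 - 1*(-3658)) + Q) = √((8428 - 1*(-3658)) + 2401) = √((8428 + 3658) + 2401) = √(12086 + 2401) = √14487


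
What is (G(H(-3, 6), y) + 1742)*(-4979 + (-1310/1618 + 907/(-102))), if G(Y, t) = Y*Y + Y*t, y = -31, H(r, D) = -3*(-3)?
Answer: -317799740540/41259 ≈ -7.7026e+6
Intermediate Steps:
H(r, D) = 9
G(Y, t) = Y² + Y*t
(G(H(-3, 6), y) + 1742)*(-4979 + (-1310/1618 + 907/(-102))) = (9*(9 - 31) + 1742)*(-4979 + (-1310/1618 + 907/(-102))) = (9*(-22) + 1742)*(-4979 + (-1310*1/1618 + 907*(-1/102))) = (-198 + 1742)*(-4979 + (-655/809 - 907/102)) = 1544*(-4979 - 800573/82518) = 1544*(-411657695/82518) = -317799740540/41259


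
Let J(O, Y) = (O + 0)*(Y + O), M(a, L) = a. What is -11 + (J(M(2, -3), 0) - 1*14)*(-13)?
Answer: 119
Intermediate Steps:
J(O, Y) = O*(O + Y)
-11 + (J(M(2, -3), 0) - 1*14)*(-13) = -11 + (2*(2 + 0) - 1*14)*(-13) = -11 + (2*2 - 14)*(-13) = -11 + (4 - 14)*(-13) = -11 - 10*(-13) = -11 + 130 = 119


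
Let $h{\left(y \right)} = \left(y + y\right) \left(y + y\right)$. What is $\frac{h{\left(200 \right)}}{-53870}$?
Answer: $- \frac{16000}{5387} \approx -2.9701$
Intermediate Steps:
$h{\left(y \right)} = 4 y^{2}$ ($h{\left(y \right)} = 2 y 2 y = 4 y^{2}$)
$\frac{h{\left(200 \right)}}{-53870} = \frac{4 \cdot 200^{2}}{-53870} = 4 \cdot 40000 \left(- \frac{1}{53870}\right) = 160000 \left(- \frac{1}{53870}\right) = - \frac{16000}{5387}$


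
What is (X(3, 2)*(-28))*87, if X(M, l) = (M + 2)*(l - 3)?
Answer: 12180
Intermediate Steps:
X(M, l) = (-3 + l)*(2 + M) (X(M, l) = (2 + M)*(-3 + l) = (-3 + l)*(2 + M))
(X(3, 2)*(-28))*87 = ((-6 - 3*3 + 2*2 + 3*2)*(-28))*87 = ((-6 - 9 + 4 + 6)*(-28))*87 = -5*(-28)*87 = 140*87 = 12180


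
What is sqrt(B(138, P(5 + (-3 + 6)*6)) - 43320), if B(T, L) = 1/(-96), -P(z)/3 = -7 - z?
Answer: I*sqrt(24952326)/24 ≈ 208.13*I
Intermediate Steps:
P(z) = 21 + 3*z (P(z) = -3*(-7 - z) = 21 + 3*z)
B(T, L) = -1/96
sqrt(B(138, P(5 + (-3 + 6)*6)) - 43320) = sqrt(-1/96 - 43320) = sqrt(-4158721/96) = I*sqrt(24952326)/24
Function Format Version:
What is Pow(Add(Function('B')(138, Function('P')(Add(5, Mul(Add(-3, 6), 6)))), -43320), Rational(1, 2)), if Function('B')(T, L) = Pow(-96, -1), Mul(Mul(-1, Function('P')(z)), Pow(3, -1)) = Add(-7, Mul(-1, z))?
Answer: Mul(Rational(1, 24), I, Pow(24952326, Rational(1, 2))) ≈ Mul(208.13, I)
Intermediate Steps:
Function('P')(z) = Add(21, Mul(3, z)) (Function('P')(z) = Mul(-3, Add(-7, Mul(-1, z))) = Add(21, Mul(3, z)))
Function('B')(T, L) = Rational(-1, 96)
Pow(Add(Function('B')(138, Function('P')(Add(5, Mul(Add(-3, 6), 6)))), -43320), Rational(1, 2)) = Pow(Add(Rational(-1, 96), -43320), Rational(1, 2)) = Pow(Rational(-4158721, 96), Rational(1, 2)) = Mul(Rational(1, 24), I, Pow(24952326, Rational(1, 2)))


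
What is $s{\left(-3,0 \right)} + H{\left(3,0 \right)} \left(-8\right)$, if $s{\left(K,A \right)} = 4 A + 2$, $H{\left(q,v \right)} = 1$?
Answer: $-6$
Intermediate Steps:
$s{\left(K,A \right)} = 2 + 4 A$
$s{\left(-3,0 \right)} + H{\left(3,0 \right)} \left(-8\right) = \left(2 + 4 \cdot 0\right) + 1 \left(-8\right) = \left(2 + 0\right) - 8 = 2 - 8 = -6$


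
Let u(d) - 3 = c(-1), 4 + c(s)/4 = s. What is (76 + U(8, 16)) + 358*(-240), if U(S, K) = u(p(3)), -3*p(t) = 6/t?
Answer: -85861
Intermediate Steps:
c(s) = -16 + 4*s
p(t) = -2/t
u(d) = -17 (u(d) = 3 + (-16 + 4*(-1)) = 3 + (-16 - 4) = 3 - 20 = -17)
U(S, K) = -17
(76 + U(8, 16)) + 358*(-240) = (76 - 17) + 358*(-240) = 59 - 85920 = -85861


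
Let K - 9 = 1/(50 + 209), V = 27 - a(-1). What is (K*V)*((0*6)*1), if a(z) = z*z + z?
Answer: 0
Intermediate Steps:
a(z) = z + z² (a(z) = z² + z = z + z²)
V = 27 (V = 27 - (-1)*(1 - 1) = 27 - (-1)*0 = 27 - 1*0 = 27 + 0 = 27)
K = 2332/259 (K = 9 + 1/(50 + 209) = 9 + 1/259 = 2332/259 ≈ 9.0039)
(K*V)*((0*6)*1) = ((2332/259)*27)*((0*6)*1) = 62964*(0*1)/259 = (62964/259)*0 = 0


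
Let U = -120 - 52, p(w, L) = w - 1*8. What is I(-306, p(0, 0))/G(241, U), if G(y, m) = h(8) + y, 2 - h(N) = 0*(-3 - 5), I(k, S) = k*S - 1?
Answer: 2447/243 ≈ 10.070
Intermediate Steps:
p(w, L) = -8 + w (p(w, L) = w - 8 = -8 + w)
I(k, S) = -1 + S*k (I(k, S) = S*k - 1 = -1 + S*k)
h(N) = 2 (h(N) = 2 - 0*(-3 - 5) = 2 - 0*(-8) = 2 - 1*0 = 2 + 0 = 2)
U = -172
G(y, m) = 2 + y
I(-306, p(0, 0))/G(241, U) = (-1 + (-8 + 0)*(-306))/(2 + 241) = (-1 - 8*(-306))/243 = (-1 + 2448)*(1/243) = 2447*(1/243) = 2447/243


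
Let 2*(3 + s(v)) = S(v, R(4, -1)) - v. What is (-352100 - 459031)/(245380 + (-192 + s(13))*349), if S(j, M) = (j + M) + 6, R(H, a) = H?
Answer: -270377/59690 ≈ -4.5297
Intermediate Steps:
S(j, M) = 6 + M + j (S(j, M) = (M + j) + 6 = 6 + M + j)
s(v) = 2 (s(v) = -3 + ((6 + 4 + v) - v)/2 = -3 + ((10 + v) - v)/2 = -3 + (½)*10 = -3 + 5 = 2)
(-352100 - 459031)/(245380 + (-192 + s(13))*349) = (-352100 - 459031)/(245380 + (-192 + 2)*349) = -811131/(245380 - 190*349) = -811131/(245380 - 66310) = -811131/179070 = -811131*1/179070 = -270377/59690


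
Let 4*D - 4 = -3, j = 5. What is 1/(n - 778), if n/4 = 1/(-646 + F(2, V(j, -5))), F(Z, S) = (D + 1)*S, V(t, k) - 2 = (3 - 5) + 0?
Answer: -323/251296 ≈ -0.0012853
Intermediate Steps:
D = 1/4 (D = 1 + (1/4)*(-3) = 1 - 3/4 = 1/4 ≈ 0.25000)
V(t, k) = 0 (V(t, k) = 2 + ((3 - 5) + 0) = 2 + (-2 + 0) = 2 - 2 = 0)
F(Z, S) = 5*S/4 (F(Z, S) = (1/4 + 1)*S = 5*S/4)
n = -2/323 (n = 4/(-646 + (5/4)*0) = 4/(-646 + 0) = 4/(-646) = 4*(-1/646) = -2/323 ≈ -0.0061920)
1/(n - 778) = 1/(-2/323 - 778) = 1/(-251296/323) = -323/251296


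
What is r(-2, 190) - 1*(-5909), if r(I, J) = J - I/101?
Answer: 616001/101 ≈ 6099.0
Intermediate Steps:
r(I, J) = J - I/101
r(-2, 190) - 1*(-5909) = (190 - 1/101*(-2)) - 1*(-5909) = (190 + 2/101) + 5909 = 19192/101 + 5909 = 616001/101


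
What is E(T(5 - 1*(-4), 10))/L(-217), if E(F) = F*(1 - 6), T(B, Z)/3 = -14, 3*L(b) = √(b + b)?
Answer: -45*I*√434/31 ≈ -30.241*I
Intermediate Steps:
L(b) = √2*√b/3 (L(b) = √(b + b)/3 = √(2*b)/3 = (√2*√b)/3 = √2*√b/3)
T(B, Z) = -42 (T(B, Z) = 3*(-14) = -42)
E(F) = -5*F (E(F) = F*(-5) = -5*F)
E(T(5 - 1*(-4), 10))/L(-217) = (-5*(-42))/((√2*√(-217)/3)) = 210/((√2*(I*√217)/3)) = 210/((I*√434/3)) = 210*(-3*I*√434/434) = -45*I*√434/31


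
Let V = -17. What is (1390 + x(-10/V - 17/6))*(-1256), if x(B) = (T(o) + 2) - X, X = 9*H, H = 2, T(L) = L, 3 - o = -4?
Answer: -1734536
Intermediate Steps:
o = 7 (o = 3 - 1*(-4) = 3 + 4 = 7)
X = 18 (X = 9*2 = 18)
x(B) = -9 (x(B) = (7 + 2) - 1*18 = 9 - 18 = -9)
(1390 + x(-10/V - 17/6))*(-1256) = (1390 - 9)*(-1256) = 1381*(-1256) = -1734536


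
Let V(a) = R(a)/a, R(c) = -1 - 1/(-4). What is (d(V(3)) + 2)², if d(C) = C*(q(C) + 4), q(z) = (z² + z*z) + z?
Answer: 1089/1024 ≈ 1.0635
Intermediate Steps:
R(c) = -¾ (R(c) = -1 - 1*(-¼) = -1 + ¼ = -¾)
q(z) = z + 2*z² (q(z) = (z² + z²) + z = 2*z² + z = z + 2*z²)
V(a) = -3/(4*a)
d(C) = C*(4 + C*(1 + 2*C)) (d(C) = C*(C*(1 + 2*C) + 4) = C*(4 + C*(1 + 2*C)))
(d(V(3)) + 2)² = ((-¾/3)*(4 + (-¾/3)*(1 + 2*(-¾/3))) + 2)² = ((-¾*⅓)*(4 + (-¾*⅓)*(1 + 2*(-¾*⅓))) + 2)² = (-(4 - (1 + 2*(-¼))/4)/4 + 2)² = (-(4 - (1 - ½)/4)/4 + 2)² = (-(4 - ¼*½)/4 + 2)² = (-(4 - ⅛)/4 + 2)² = (-¼*31/8 + 2)² = (-31/32 + 2)² = (33/32)² = 1089/1024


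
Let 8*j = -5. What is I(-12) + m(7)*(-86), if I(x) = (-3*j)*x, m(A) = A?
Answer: -1249/2 ≈ -624.50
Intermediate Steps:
j = -5/8 (j = (⅛)*(-5) = -5/8 ≈ -0.62500)
I(x) = 15*x/8 (I(x) = (-3*(-5/8))*x = 15*x/8)
I(-12) + m(7)*(-86) = (15/8)*(-12) + 7*(-86) = -45/2 - 602 = -1249/2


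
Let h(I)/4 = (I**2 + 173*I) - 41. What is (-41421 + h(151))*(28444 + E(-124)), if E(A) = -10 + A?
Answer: 4362882410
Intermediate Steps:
h(I) = -164 + 4*I**2 + 692*I (h(I) = 4*((I**2 + 173*I) - 41) = 4*(-41 + I**2 + 173*I) = -164 + 4*I**2 + 692*I)
(-41421 + h(151))*(28444 + E(-124)) = (-41421 + (-164 + 4*151**2 + 692*151))*(28444 + (-10 - 124)) = (-41421 + (-164 + 4*22801 + 104492))*(28444 - 134) = (-41421 + (-164 + 91204 + 104492))*28310 = (-41421 + 195532)*28310 = 154111*28310 = 4362882410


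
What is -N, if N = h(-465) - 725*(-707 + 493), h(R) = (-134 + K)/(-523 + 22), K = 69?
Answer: -77730215/501 ≈ -1.5515e+5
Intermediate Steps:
h(R) = 65/501 (h(R) = (-134 + 69)/(-523 + 22) = -65/(-501) = -65*(-1/501) = 65/501)
N = 77730215/501 (N = 65/501 - 725*(-707 + 493) = 65/501 - 725*(-214) = 65/501 - 1*(-155150) = 65/501 + 155150 = 77730215/501 ≈ 1.5515e+5)
-N = -1*77730215/501 = -77730215/501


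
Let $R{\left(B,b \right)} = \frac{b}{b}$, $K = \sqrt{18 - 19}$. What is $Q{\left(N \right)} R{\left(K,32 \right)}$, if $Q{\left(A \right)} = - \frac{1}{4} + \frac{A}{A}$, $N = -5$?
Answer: $\frac{3}{4} \approx 0.75$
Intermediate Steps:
$K = i$ ($K = \sqrt{-1} = i \approx 1.0 i$)
$Q{\left(A \right)} = \frac{3}{4}$ ($Q{\left(A \right)} = \left(-1\right) \frac{1}{4} + 1 = - \frac{1}{4} + 1 = \frac{3}{4}$)
$R{\left(B,b \right)} = 1$
$Q{\left(N \right)} R{\left(K,32 \right)} = \frac{3}{4} \cdot 1 = \frac{3}{4}$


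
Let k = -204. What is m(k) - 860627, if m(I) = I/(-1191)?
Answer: -341668851/397 ≈ -8.6063e+5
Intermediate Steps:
m(I) = -I/1191 (m(I) = I*(-1/1191) = -I/1191)
m(k) - 860627 = -1/1191*(-204) - 860627 = 68/397 - 860627 = -341668851/397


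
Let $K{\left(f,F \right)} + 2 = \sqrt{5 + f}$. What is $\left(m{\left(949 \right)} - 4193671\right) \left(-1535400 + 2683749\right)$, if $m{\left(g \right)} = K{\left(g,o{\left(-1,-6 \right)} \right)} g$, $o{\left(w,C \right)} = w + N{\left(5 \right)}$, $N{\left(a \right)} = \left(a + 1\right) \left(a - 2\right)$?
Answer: $-4817977465581 + 3269349603 \sqrt{106} \approx -4.7843 \cdot 10^{12}$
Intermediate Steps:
$N{\left(a \right)} = \left(1 + a\right) \left(-2 + a\right)$
$o{\left(w,C \right)} = 18 + w$ ($o{\left(w,C \right)} = w - \left(7 - 25\right) = w - -18 = w + 18 = 18 + w$)
$K{\left(f,F \right)} = -2 + \sqrt{5 + f}$
$m{\left(g \right)} = g \left(-2 + \sqrt{5 + g}\right)$ ($m{\left(g \right)} = \left(-2 + \sqrt{5 + g}\right) g = g \left(-2 + \sqrt{5 + g}\right)$)
$\left(m{\left(949 \right)} - 4193671\right) \left(-1535400 + 2683749\right) = \left(949 \left(-2 + \sqrt{5 + 949}\right) - 4193671\right) \left(-1535400 + 2683749\right) = \left(949 \left(-2 + \sqrt{954}\right) - 4193671\right) 1148349 = \left(949 \left(-2 + 3 \sqrt{106}\right) - 4193671\right) 1148349 = \left(\left(-1898 + 2847 \sqrt{106}\right) - 4193671\right) 1148349 = \left(-4195569 + 2847 \sqrt{106}\right) 1148349 = -4817977465581 + 3269349603 \sqrt{106}$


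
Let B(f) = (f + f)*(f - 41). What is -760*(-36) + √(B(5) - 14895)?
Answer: 27360 + 3*I*√1695 ≈ 27360.0 + 123.51*I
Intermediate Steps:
B(f) = 2*f*(-41 + f) (B(f) = (2*f)*(-41 + f) = 2*f*(-41 + f))
-760*(-36) + √(B(5) - 14895) = -760*(-36) + √(2*5*(-41 + 5) - 14895) = 27360 + √(2*5*(-36) - 14895) = 27360 + √(-360 - 14895) = 27360 + √(-15255) = 27360 + 3*I*√1695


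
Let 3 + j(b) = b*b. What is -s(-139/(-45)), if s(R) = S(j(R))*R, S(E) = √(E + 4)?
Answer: -139*√21346/2025 ≈ -10.029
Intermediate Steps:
j(b) = -3 + b² (j(b) = -3 + b*b = -3 + b²)
S(E) = √(4 + E)
s(R) = R*√(1 + R²) (s(R) = √(4 + (-3 + R²))*R = √(1 + R²)*R = R*√(1 + R²))
-s(-139/(-45)) = -(-139/(-45))*√(1 + (-139/(-45))²) = -(-139*(-1/45))*√(1 + (-139*(-1/45))²) = -139*√(1 + (139/45)²)/45 = -139*√(1 + 19321/2025)/45 = -139*√(21346/2025)/45 = -139*√21346/45/45 = -139*√21346/2025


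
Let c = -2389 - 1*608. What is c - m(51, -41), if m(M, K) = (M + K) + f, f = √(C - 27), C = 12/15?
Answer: -3007 - I*√655/5 ≈ -3007.0 - 5.1186*I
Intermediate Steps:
c = -2997 (c = -2389 - 608 = -2997)
C = ⅘ (C = 12*(1/15) = ⅘ ≈ 0.80000)
f = I*√655/5 (f = √(⅘ - 27) = √(-131/5) = I*√655/5 ≈ 5.1186*I)
m(M, K) = K + M + I*√655/5 (m(M, K) = (M + K) + I*√655/5 = (K + M) + I*√655/5 = K + M + I*√655/5)
c - m(51, -41) = -2997 - (-41 + 51 + I*√655/5) = -2997 - (10 + I*√655/5) = -2997 + (-10 - I*√655/5) = -3007 - I*√655/5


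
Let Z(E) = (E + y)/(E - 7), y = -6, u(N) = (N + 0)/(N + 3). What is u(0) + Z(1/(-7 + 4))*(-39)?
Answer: -741/22 ≈ -33.682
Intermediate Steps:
u(N) = N/(3 + N)
Z(E) = (-6 + E)/(-7 + E) (Z(E) = (E - 6)/(E - 7) = (-6 + E)/(-7 + E))
u(0) + Z(1/(-7 + 4))*(-39) = 0/(3 + 0) + ((-6 + 1/(-7 + 4))/(-7 + 1/(-7 + 4)))*(-39) = 0/3 + ((-6 + 1/(-3))/(-7 + 1/(-3)))*(-39) = 0*(1/3) + ((-6 - 1/3)/(-7 - 1/3))*(-39) = 0 + (-19/3/(-22/3))*(-39) = 0 - 3/22*(-19/3)*(-39) = 0 + (19/22)*(-39) = 0 - 741/22 = -741/22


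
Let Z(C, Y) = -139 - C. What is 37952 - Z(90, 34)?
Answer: 38181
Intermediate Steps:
37952 - Z(90, 34) = 37952 - (-139 - 1*90) = 37952 - (-139 - 90) = 37952 - 1*(-229) = 37952 + 229 = 38181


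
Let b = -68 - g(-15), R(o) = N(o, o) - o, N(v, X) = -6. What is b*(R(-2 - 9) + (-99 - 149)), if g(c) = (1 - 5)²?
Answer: 20412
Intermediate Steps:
g(c) = 16 (g(c) = (-4)² = 16)
R(o) = -6 - o
b = -84 (b = -68 - 1*16 = -68 - 16 = -84)
b*(R(-2 - 9) + (-99 - 149)) = -84*((-6 - (-2 - 9)) + (-99 - 149)) = -84*((-6 - 1*(-11)) - 248) = -84*((-6 + 11) - 248) = -84*(5 - 248) = -84*(-243) = 20412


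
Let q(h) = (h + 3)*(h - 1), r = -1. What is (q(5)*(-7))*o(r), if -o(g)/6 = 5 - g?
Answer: 8064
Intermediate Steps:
q(h) = (-1 + h)*(3 + h) (q(h) = (3 + h)*(-1 + h) = (-1 + h)*(3 + h))
o(g) = -30 + 6*g (o(g) = -6*(5 - g) = -30 + 6*g)
(q(5)*(-7))*o(r) = ((-3 + 5² + 2*5)*(-7))*(-30 + 6*(-1)) = ((-3 + 25 + 10)*(-7))*(-30 - 6) = (32*(-7))*(-36) = -224*(-36) = 8064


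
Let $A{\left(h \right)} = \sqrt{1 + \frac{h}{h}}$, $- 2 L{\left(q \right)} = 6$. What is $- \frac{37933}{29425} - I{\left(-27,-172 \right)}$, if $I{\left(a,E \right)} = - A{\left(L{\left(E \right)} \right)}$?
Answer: $- \frac{37933}{29425} + \sqrt{2} \approx 0.12507$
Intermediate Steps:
$L{\left(q \right)} = -3$ ($L{\left(q \right)} = \left(- \frac{1}{2}\right) 6 = -3$)
$A{\left(h \right)} = \sqrt{2}$ ($A{\left(h \right)} = \sqrt{1 + 1} = \sqrt{2}$)
$I{\left(a,E \right)} = - \sqrt{2}$
$- \frac{37933}{29425} - I{\left(-27,-172 \right)} = - \frac{37933}{29425} - - \sqrt{2} = \left(-37933\right) \frac{1}{29425} + \sqrt{2} = - \frac{37933}{29425} + \sqrt{2}$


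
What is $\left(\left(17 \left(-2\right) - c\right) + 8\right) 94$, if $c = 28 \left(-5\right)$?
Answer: $10716$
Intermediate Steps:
$c = -140$
$\left(\left(17 \left(-2\right) - c\right) + 8\right) 94 = \left(\left(17 \left(-2\right) - -140\right) + 8\right) 94 = \left(\left(-34 + 140\right) + 8\right) 94 = \left(106 + 8\right) 94 = 114 \cdot 94 = 10716$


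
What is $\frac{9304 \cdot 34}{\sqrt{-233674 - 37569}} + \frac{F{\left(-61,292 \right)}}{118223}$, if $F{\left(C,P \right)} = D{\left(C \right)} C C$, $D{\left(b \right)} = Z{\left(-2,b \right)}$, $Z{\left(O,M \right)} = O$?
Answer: $- \frac{7442}{118223} - \frac{316336 i \sqrt{271243}}{271243} \approx -0.062949 - 607.39 i$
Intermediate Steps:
$D{\left(b \right)} = -2$
$F{\left(C,P \right)} = - 2 C^{2}$ ($F{\left(C,P \right)} = - 2 C C = - 2 C^{2}$)
$\frac{9304 \cdot 34}{\sqrt{-233674 - 37569}} + \frac{F{\left(-61,292 \right)}}{118223} = \frac{9304 \cdot 34}{\sqrt{-233674 - 37569}} + \frac{\left(-2\right) \left(-61\right)^{2}}{118223} = \frac{316336}{\sqrt{-271243}} + \left(-2\right) 3721 \cdot \frac{1}{118223} = \frac{316336}{i \sqrt{271243}} - \frac{7442}{118223} = 316336 \left(- \frac{i \sqrt{271243}}{271243}\right) - \frac{7442}{118223} = - \frac{316336 i \sqrt{271243}}{271243} - \frac{7442}{118223} = - \frac{7442}{118223} - \frac{316336 i \sqrt{271243}}{271243}$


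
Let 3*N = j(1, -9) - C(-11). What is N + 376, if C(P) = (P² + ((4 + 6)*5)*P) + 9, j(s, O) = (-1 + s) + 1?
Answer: 1549/3 ≈ 516.33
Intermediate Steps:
j(s, O) = s
C(P) = 9 + P² + 50*P (C(P) = (P² + (10*5)*P) + 9 = (P² + 50*P) + 9 = 9 + P² + 50*P)
N = 421/3 (N = (1 - (9 + (-11)² + 50*(-11)))/3 = (1 - (9 + 121 - 550))/3 = (1 - 1*(-420))/3 = (1 + 420)/3 = (⅓)*421 = 421/3 ≈ 140.33)
N + 376 = 421/3 + 376 = 1549/3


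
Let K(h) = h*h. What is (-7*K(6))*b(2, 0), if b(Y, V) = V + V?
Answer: 0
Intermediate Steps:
K(h) = h²
b(Y, V) = 2*V
(-7*K(6))*b(2, 0) = (-7*6²)*(2*0) = -7*36*0 = -252*0 = 0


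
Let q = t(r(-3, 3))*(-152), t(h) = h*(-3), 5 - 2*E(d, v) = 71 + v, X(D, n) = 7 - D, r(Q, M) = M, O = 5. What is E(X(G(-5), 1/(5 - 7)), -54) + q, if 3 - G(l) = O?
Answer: 1362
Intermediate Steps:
G(l) = -2 (G(l) = 3 - 1*5 = 3 - 5 = -2)
E(d, v) = -33 - v/2 (E(d, v) = 5/2 - (71 + v)/2 = 5/2 + (-71/2 - v/2) = -33 - v/2)
t(h) = -3*h
q = 1368 (q = -3*3*(-152) = -9*(-152) = 1368)
E(X(G(-5), 1/(5 - 7)), -54) + q = (-33 - 1/2*(-54)) + 1368 = (-33 + 27) + 1368 = -6 + 1368 = 1362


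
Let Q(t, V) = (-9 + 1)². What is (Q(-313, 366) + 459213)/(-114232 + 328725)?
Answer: 459277/214493 ≈ 2.1412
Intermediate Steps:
Q(t, V) = 64 (Q(t, V) = (-8)² = 64)
(Q(-313, 366) + 459213)/(-114232 + 328725) = (64 + 459213)/(-114232 + 328725) = 459277/214493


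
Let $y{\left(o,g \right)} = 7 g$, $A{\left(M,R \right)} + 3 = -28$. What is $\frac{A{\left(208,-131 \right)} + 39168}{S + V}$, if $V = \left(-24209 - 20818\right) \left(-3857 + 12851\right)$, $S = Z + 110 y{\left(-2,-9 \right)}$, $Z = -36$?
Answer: $- \frac{39137}{404979804} \approx -9.6639 \cdot 10^{-5}$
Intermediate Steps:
$A{\left(M,R \right)} = -31$ ($A{\left(M,R \right)} = -3 - 28 = -31$)
$S = -6966$ ($S = -36 + 110 \cdot 7 \left(-9\right) = -36 + 110 \left(-63\right) = -36 - 6930 = -6966$)
$V = -404972838$ ($V = \left(-45027\right) 8994 = -404972838$)
$\frac{A{\left(208,-131 \right)} + 39168}{S + V} = \frac{-31 + 39168}{-6966 - 404972838} = \frac{39137}{-404979804} = 39137 \left(- \frac{1}{404979804}\right) = - \frac{39137}{404979804}$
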